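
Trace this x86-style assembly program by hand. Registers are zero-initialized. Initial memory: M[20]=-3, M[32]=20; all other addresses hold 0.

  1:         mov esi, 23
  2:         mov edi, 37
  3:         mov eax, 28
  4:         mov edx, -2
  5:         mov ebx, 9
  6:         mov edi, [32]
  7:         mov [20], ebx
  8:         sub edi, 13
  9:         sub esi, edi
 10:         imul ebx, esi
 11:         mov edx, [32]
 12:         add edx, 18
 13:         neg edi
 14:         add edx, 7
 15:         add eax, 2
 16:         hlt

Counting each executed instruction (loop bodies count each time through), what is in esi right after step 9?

esi=23
edi=37
eax=28
edx=-2
ebx=9
edi=M[32]=20
mov [20], ebx → M[20]=9
edi=20-13=7
esi=23-7=16
After step 9: esi = 16.

16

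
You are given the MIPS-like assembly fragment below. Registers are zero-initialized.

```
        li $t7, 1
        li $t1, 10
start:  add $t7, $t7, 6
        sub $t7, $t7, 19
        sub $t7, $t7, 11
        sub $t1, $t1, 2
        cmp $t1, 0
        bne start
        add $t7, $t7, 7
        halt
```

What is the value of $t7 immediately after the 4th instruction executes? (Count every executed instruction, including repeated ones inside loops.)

-12

$t7=1
$t1=10
$t7=1+6=7
$t7=7-19=-12
After step 4: $t7 = -12.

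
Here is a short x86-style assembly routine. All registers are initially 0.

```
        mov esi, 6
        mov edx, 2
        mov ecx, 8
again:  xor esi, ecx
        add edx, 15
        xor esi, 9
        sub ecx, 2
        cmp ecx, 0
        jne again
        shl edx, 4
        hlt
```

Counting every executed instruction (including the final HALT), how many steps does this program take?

29

esi=6
edx=2
ecx=8
esi=6^8=14
edx=2+15=17
esi=14^9=7
ecx=8-2=6
cmp ecx, 0  (cmp 6,0)
jne again: taken
esi=7^6=1
edx=17+15=32
esi=1^9=8
ecx=6-2=4
cmp ecx, 0  (cmp 4,0)
jne again: taken
esi=8^4=12
edx=32+15=47
esi=12^9=5
ecx=4-2=2
cmp ecx, 0  (cmp 2,0)
jne again: taken
esi=5^2=7
edx=47+15=62
esi=7^9=14
ecx=2-2=0
cmp ecx, 0  (cmp 0,0)
jne again: not taken
edx=62<<4=992
halt.
Total executed instructions: 29.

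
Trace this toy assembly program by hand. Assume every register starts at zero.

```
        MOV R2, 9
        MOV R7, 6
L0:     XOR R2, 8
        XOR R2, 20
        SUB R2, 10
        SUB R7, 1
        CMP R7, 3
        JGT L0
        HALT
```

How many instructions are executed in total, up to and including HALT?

21

after MOV R2, 9: R2=9
after MOV R7, 6: R7=6
after XOR R2, 8: R2=9^8=1
after XOR R2, 20: R2=1^20=21
after SUB R2, 10: R2=21-10=11
after SUB R7, 1: R7=6-1=5
CMP R7, 3  (cmp 5,3)
JGT L0: taken
after XOR R2, 8: R2=11^8=3
after XOR R2, 20: R2=3^20=23
after SUB R2, 10: R2=23-10=13
after SUB R7, 1: R7=5-1=4
CMP R7, 3  (cmp 4,3)
JGT L0: taken
after XOR R2, 8: R2=13^8=5
after XOR R2, 20: R2=5^20=17
after SUB R2, 10: R2=17-10=7
after SUB R7, 1: R7=4-1=3
CMP R7, 3  (cmp 3,3)
JGT L0: not taken
halt.
Total executed instructions: 21.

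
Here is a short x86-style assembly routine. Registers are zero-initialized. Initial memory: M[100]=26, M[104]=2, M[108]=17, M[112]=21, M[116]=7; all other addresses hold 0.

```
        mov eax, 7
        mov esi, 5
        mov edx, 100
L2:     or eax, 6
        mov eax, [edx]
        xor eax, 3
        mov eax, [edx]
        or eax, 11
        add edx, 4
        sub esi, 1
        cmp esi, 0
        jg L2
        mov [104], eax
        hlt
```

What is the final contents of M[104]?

after mov eax, 7: eax=7
after mov esi, 5: esi=5
after mov edx, 100: edx=100
after or eax, 6: eax=7|6=7
after mov eax, [edx]: eax=M[100]=26
after xor eax, 3: eax=26^3=25
after mov eax, [edx]: eax=M[100]=26
after or eax, 11: eax=26|11=27
after add edx, 4: edx=100+4=104
after sub esi, 1: esi=5-1=4
cmp esi, 0  (cmp 4,0)
jg L2: taken
after or eax, 6: eax=27|6=31
after mov eax, [edx]: eax=M[104]=2
after xor eax, 3: eax=2^3=1
after mov eax, [edx]: eax=M[104]=2
after or eax, 11: eax=2|11=11
after add edx, 4: edx=104+4=108
after sub esi, 1: esi=4-1=3
cmp esi, 0  (cmp 3,0)
jg L2: taken
after or eax, 6: eax=11|6=15
after mov eax, [edx]: eax=M[108]=17
after xor eax, 3: eax=17^3=18
after mov eax, [edx]: eax=M[108]=17
after or eax, 11: eax=17|11=27
after add edx, 4: edx=108+4=112
after sub esi, 1: esi=3-1=2
cmp esi, 0  (cmp 2,0)
jg L2: taken
after or eax, 6: eax=27|6=31
after mov eax, [edx]: eax=M[112]=21
after xor eax, 3: eax=21^3=22
after mov eax, [edx]: eax=M[112]=21
after or eax, 11: eax=21|11=31
after add edx, 4: edx=112+4=116
after sub esi, 1: esi=2-1=1
cmp esi, 0  (cmp 1,0)
jg L2: taken
after or eax, 6: eax=31|6=31
after mov eax, [edx]: eax=M[116]=7
after xor eax, 3: eax=7^3=4
after mov eax, [edx]: eax=M[116]=7
after or eax, 11: eax=7|11=15
after add edx, 4: edx=116+4=120
after sub esi, 1: esi=1-1=0
cmp esi, 0  (cmp 0,0)
jg L2: not taken
mov [104], eax → M[104]=15
halt.

15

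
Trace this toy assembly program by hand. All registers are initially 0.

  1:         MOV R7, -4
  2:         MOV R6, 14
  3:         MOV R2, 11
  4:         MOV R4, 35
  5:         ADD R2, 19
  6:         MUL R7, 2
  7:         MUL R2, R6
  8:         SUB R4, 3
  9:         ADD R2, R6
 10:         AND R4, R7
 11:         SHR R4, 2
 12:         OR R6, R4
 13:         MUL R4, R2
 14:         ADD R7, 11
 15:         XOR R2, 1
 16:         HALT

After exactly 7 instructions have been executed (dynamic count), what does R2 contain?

420

after MOV R7, -4: R7=-4
after MOV R6, 14: R6=14
after MOV R2, 11: R2=11
after MOV R4, 35: R4=35
after ADD R2, 19: R2=11+19=30
after MUL R7, 2: R7=(-4)*2=-8
after MUL R2, R6: R2=30*14=420
After step 7: R2 = 420.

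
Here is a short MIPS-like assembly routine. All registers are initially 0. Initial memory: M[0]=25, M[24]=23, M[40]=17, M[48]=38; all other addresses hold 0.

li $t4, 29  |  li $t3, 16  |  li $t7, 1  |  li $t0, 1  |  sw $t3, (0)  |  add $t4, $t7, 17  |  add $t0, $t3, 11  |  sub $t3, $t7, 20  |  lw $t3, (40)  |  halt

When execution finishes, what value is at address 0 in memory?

li $t4, 29 → $t4=29
li $t3, 16 → $t3=16
li $t7, 1 → $t7=1
li $t0, 1 → $t0=1
sw $t3, (0) → M[0]=16
add $t4, $t7, 17 → $t4=1+17=18
add $t0, $t3, 11 → $t0=16+11=27
sub $t3, $t7, 20 → $t3=1-20=-19
lw $t3, (40) → $t3=M[40]=17
halt.

16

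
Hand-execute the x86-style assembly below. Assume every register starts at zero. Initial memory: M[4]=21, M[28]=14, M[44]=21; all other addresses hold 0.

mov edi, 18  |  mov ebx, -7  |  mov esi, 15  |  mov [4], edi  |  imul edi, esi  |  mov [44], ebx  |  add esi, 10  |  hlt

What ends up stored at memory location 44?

edi=18
ebx=-7
esi=15
mov [4], edi → M[4]=18
edi=18*15=270
mov [44], ebx → M[44]=-7
esi=15+10=25
halt.

-7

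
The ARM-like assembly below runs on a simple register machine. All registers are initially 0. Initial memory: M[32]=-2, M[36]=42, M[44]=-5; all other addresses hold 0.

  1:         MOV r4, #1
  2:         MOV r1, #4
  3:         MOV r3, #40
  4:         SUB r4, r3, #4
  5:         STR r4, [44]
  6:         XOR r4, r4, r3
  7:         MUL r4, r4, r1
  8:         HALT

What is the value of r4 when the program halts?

r4=1
r1=4
r3=40
r4=40-4=36
STR r4, [44] → M[44]=36
r4=36^40=12
r4=12*4=48
halt.

48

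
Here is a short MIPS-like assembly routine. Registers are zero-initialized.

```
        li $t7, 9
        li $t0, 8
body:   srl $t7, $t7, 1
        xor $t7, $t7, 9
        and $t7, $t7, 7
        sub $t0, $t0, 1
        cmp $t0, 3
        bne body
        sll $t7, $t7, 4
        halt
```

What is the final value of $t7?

16

$t7=9
$t0=8
$t7=9>>1=4
$t7=4^9=13
$t7=13&7=5
$t0=8-1=7
cmp $t0, 3  (cmp 7,3)
bne body: taken
$t7=5>>1=2
$t7=2^9=11
$t7=11&7=3
$t0=7-1=6
cmp $t0, 3  (cmp 6,3)
bne body: taken
$t7=3>>1=1
$t7=1^9=8
$t7=8&7=0
$t0=6-1=5
cmp $t0, 3  (cmp 5,3)
bne body: taken
$t7=0>>1=0
$t7=0^9=9
$t7=9&7=1
$t0=5-1=4
cmp $t0, 3  (cmp 4,3)
bne body: taken
$t7=1>>1=0
$t7=0^9=9
$t7=9&7=1
$t0=4-1=3
cmp $t0, 3  (cmp 3,3)
bne body: not taken
$t7=1<<4=16
halt.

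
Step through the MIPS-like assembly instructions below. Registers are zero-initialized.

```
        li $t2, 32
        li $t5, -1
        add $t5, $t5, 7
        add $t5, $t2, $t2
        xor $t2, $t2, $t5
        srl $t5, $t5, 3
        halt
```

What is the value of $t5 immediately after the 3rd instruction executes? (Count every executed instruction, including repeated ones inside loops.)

after li $t2, 32: $t2=32
after li $t5, -1: $t5=-1
after add $t5, $t5, 7: $t5=(-1)+7=6
After step 3: $t5 = 6.

6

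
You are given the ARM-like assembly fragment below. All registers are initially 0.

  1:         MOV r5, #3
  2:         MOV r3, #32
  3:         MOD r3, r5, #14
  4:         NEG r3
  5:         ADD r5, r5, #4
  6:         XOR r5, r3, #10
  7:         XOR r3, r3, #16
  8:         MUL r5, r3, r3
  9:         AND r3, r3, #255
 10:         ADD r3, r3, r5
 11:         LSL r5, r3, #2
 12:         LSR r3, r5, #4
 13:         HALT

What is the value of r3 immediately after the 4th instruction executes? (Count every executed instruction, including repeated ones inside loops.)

-3

after MOV r5, #3: r5=3
after MOV r3, #32: r3=32
after MOD r3, r5, #14: r3=3%14=3
after NEG r3: r3=-(3)=-3
After step 4: r3 = -3.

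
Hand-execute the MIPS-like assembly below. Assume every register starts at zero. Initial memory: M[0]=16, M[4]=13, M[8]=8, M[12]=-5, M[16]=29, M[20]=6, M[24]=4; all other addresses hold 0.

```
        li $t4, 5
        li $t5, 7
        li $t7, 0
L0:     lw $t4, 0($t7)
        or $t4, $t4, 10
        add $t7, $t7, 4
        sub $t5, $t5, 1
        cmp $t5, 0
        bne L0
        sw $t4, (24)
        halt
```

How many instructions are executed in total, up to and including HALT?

$t4=5
$t5=7
$t7=0
$t4=M[0]=16
$t4=16|10=26
$t7=0+4=4
$t5=7-1=6
cmp $t5, 0  (cmp 6,0)
bne L0: taken
$t4=M[4]=13
$t4=13|10=15
$t7=4+4=8
$t5=6-1=5
cmp $t5, 0  (cmp 5,0)
bne L0: taken
$t4=M[8]=8
$t4=8|10=10
$t7=8+4=12
$t5=5-1=4
cmp $t5, 0  (cmp 4,0)
bne L0: taken
$t4=M[12]=-5
$t4=(-5)|10=-5
$t7=12+4=16
$t5=4-1=3
cmp $t5, 0  (cmp 3,0)
bne L0: taken
$t4=M[16]=29
$t4=29|10=31
$t7=16+4=20
$t5=3-1=2
cmp $t5, 0  (cmp 2,0)
bne L0: taken
$t4=M[20]=6
$t4=6|10=14
$t7=20+4=24
$t5=2-1=1
cmp $t5, 0  (cmp 1,0)
bne L0: taken
$t4=M[24]=4
$t4=4|10=14
$t7=24+4=28
$t5=1-1=0
cmp $t5, 0  (cmp 0,0)
bne L0: not taken
sw $t4, (24) → M[24]=14
halt.
Total executed instructions: 47.

47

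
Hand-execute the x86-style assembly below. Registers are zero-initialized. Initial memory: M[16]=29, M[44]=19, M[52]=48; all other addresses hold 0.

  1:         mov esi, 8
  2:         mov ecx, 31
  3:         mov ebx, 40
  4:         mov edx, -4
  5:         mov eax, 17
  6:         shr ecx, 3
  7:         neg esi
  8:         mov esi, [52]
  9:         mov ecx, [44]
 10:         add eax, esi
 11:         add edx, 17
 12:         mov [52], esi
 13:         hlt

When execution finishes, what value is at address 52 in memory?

48

mov esi, 8 → esi=8
mov ecx, 31 → ecx=31
mov ebx, 40 → ebx=40
mov edx, -4 → edx=-4
mov eax, 17 → eax=17
shr ecx, 3 → ecx=31>>3=3
neg esi → esi=-(8)=-8
mov esi, [52] → esi=M[52]=48
mov ecx, [44] → ecx=M[44]=19
add eax, esi → eax=17+48=65
add edx, 17 → edx=(-4)+17=13
mov [52], esi → M[52]=48
halt.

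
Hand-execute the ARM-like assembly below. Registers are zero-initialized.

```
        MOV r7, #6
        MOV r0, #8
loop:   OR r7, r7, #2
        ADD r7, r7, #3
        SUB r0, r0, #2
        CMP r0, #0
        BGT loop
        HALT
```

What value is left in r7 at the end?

22

MOV r7, #6 → r7=6
MOV r0, #8 → r0=8
OR r7, r7, #2 → r7=6|2=6
ADD r7, r7, #3 → r7=6+3=9
SUB r0, r0, #2 → r0=8-2=6
CMP r0, #0  (cmp 6,0)
BGT loop: taken
OR r7, r7, #2 → r7=9|2=11
ADD r7, r7, #3 → r7=11+3=14
SUB r0, r0, #2 → r0=6-2=4
CMP r0, #0  (cmp 4,0)
BGT loop: taken
OR r7, r7, #2 → r7=14|2=14
ADD r7, r7, #3 → r7=14+3=17
SUB r0, r0, #2 → r0=4-2=2
CMP r0, #0  (cmp 2,0)
BGT loop: taken
OR r7, r7, #2 → r7=17|2=19
ADD r7, r7, #3 → r7=19+3=22
SUB r0, r0, #2 → r0=2-2=0
CMP r0, #0  (cmp 0,0)
BGT loop: not taken
halt.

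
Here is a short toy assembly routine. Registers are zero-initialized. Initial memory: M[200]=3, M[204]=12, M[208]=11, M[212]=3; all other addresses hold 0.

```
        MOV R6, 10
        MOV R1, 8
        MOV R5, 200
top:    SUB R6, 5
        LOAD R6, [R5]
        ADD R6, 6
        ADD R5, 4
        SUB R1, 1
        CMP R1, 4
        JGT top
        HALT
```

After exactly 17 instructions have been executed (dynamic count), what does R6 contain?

18

MOV R6, 10 → R6=10
MOV R1, 8 → R1=8
MOV R5, 200 → R5=200
SUB R6, 5 → R6=10-5=5
LOAD R6, [R5] → R6=M[200]=3
ADD R6, 6 → R6=3+6=9
ADD R5, 4 → R5=200+4=204
SUB R1, 1 → R1=8-1=7
CMP R1, 4  (cmp 7,4)
JGT top: taken
SUB R6, 5 → R6=9-5=4
LOAD R6, [R5] → R6=M[204]=12
ADD R6, 6 → R6=12+6=18
ADD R5, 4 → R5=204+4=208
SUB R1, 1 → R1=7-1=6
CMP R1, 4  (cmp 6,4)
JGT top: taken
After step 17: R6 = 18.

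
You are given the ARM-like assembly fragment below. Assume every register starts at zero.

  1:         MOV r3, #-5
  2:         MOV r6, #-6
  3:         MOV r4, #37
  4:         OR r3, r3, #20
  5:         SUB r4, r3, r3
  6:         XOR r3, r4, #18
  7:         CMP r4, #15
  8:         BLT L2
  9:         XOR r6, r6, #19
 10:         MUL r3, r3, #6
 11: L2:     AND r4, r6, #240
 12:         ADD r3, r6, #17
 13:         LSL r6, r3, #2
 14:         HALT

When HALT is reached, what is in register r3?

after MOV r3, #-5: r3=-5
after MOV r6, #-6: r6=-6
after MOV r4, #37: r4=37
after OR r3, r3, #20: r3=(-5)|20=-1
after SUB r4, r3, r3: r4=(-1)-(-1)=0
after XOR r3, r4, #18: r3=0^18=18
CMP r4, #15  (cmp 0,15)
BLT L2: taken
after AND r4, r6, #240: r4=(-6)&240=240
after ADD r3, r6, #17: r3=(-6)+17=11
after LSL r6, r3, #2: r6=11<<2=44
halt.

11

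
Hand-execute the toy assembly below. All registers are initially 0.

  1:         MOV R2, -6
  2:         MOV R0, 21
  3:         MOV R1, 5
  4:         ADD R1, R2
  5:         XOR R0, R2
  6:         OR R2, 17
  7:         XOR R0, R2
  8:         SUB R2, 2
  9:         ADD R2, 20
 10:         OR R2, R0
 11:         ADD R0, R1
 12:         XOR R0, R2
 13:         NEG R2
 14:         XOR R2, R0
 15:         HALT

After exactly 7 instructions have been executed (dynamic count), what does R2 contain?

-5

after MOV R2, -6: R2=-6
after MOV R0, 21: R0=21
after MOV R1, 5: R1=5
after ADD R1, R2: R1=5+(-6)=-1
after XOR R0, R2: R0=21^(-6)=-17
after OR R2, 17: R2=(-6)|17=-5
after XOR R0, R2: R0=(-17)^(-5)=20
After step 7: R2 = -5.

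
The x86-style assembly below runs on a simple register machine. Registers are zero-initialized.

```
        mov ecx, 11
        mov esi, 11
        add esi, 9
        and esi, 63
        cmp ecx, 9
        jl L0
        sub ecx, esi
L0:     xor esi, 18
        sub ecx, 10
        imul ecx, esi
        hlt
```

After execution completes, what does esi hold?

ecx=11
esi=11
esi=11+9=20
esi=20&63=20
cmp ecx, 9  (cmp 11,9)
jl L0: not taken
ecx=11-20=-9
esi=20^18=6
ecx=(-9)-10=-19
ecx=(-19)*6=-114
halt.

6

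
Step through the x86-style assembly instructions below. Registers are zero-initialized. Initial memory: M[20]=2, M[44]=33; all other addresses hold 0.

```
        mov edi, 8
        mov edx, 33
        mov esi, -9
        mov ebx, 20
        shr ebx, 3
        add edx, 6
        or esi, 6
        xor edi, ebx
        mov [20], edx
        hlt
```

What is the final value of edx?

edi=8
edx=33
esi=-9
ebx=20
ebx=20>>3=2
edx=33+6=39
esi=(-9)|6=-9
edi=8^2=10
mov [20], edx → M[20]=39
halt.

39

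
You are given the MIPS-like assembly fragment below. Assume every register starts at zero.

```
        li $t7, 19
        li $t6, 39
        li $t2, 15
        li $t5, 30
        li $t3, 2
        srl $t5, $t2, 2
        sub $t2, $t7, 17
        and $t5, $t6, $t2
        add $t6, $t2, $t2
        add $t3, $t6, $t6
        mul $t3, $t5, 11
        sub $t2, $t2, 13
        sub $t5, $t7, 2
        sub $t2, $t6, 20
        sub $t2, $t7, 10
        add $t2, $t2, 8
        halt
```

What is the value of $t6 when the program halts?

after li $t7, 19: $t7=19
after li $t6, 39: $t6=39
after li $t2, 15: $t2=15
after li $t5, 30: $t5=30
after li $t3, 2: $t3=2
after srl $t5, $t2, 2: $t5=15>>2=3
after sub $t2, $t7, 17: $t2=19-17=2
after and $t5, $t6, $t2: $t5=39&2=2
after add $t6, $t2, $t2: $t6=2+2=4
after add $t3, $t6, $t6: $t3=4+4=8
after mul $t3, $t5, 11: $t3=2*11=22
after sub $t2, $t2, 13: $t2=2-13=-11
after sub $t5, $t7, 2: $t5=19-2=17
after sub $t2, $t6, 20: $t2=4-20=-16
after sub $t2, $t7, 10: $t2=19-10=9
after add $t2, $t2, 8: $t2=9+8=17
halt.

4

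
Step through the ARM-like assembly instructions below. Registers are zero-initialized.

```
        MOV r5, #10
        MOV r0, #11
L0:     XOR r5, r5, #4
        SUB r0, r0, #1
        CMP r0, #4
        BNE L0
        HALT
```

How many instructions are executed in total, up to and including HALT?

after MOV r5, #10: r5=10
after MOV r0, #11: r0=11
after XOR r5, r5, #4: r5=10^4=14
after SUB r0, r0, #1: r0=11-1=10
CMP r0, #4  (cmp 10,4)
BNE L0: taken
after XOR r5, r5, #4: r5=14^4=10
after SUB r0, r0, #1: r0=10-1=9
CMP r0, #4  (cmp 9,4)
BNE L0: taken
after XOR r5, r5, #4: r5=10^4=14
after SUB r0, r0, #1: r0=9-1=8
CMP r0, #4  (cmp 8,4)
BNE L0: taken
after XOR r5, r5, #4: r5=14^4=10
after SUB r0, r0, #1: r0=8-1=7
CMP r0, #4  (cmp 7,4)
BNE L0: taken
after XOR r5, r5, #4: r5=10^4=14
after SUB r0, r0, #1: r0=7-1=6
CMP r0, #4  (cmp 6,4)
BNE L0: taken
after XOR r5, r5, #4: r5=14^4=10
after SUB r0, r0, #1: r0=6-1=5
CMP r0, #4  (cmp 5,4)
BNE L0: taken
after XOR r5, r5, #4: r5=10^4=14
after SUB r0, r0, #1: r0=5-1=4
CMP r0, #4  (cmp 4,4)
BNE L0: not taken
halt.
Total executed instructions: 31.

31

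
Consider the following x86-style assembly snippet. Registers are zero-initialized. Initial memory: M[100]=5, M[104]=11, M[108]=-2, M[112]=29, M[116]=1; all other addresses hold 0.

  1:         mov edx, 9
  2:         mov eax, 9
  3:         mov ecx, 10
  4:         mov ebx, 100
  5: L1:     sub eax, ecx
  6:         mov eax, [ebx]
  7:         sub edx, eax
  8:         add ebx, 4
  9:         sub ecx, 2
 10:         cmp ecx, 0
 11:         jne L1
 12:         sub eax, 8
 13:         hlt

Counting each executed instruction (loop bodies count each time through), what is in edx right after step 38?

edx=9
eax=9
ecx=10
ebx=100
eax=9-10=-1
eax=M[100]=5
edx=9-5=4
ebx=100+4=104
ecx=10-2=8
cmp ecx, 0  (cmp 8,0)
jne L1: taken
eax=5-8=-3
eax=M[104]=11
edx=4-11=-7
ebx=104+4=108
ecx=8-2=6
cmp ecx, 0  (cmp 6,0)
jne L1: taken
eax=11-6=5
eax=M[108]=-2
edx=(-7)-(-2)=-5
ebx=108+4=112
ecx=6-2=4
cmp ecx, 0  (cmp 4,0)
jne L1: taken
eax=(-2)-4=-6
eax=M[112]=29
edx=(-5)-29=-34
ebx=112+4=116
ecx=4-2=2
cmp ecx, 0  (cmp 2,0)
jne L1: taken
eax=29-2=27
eax=M[116]=1
edx=(-34)-1=-35
ebx=116+4=120
ecx=2-2=0
cmp ecx, 0  (cmp 0,0)
After step 38: edx = -35.

-35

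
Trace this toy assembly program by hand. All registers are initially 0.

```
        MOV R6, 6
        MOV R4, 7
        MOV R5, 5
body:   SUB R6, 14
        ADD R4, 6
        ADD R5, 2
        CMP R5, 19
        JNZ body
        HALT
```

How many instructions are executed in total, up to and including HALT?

39

after MOV R6, 6: R6=6
after MOV R4, 7: R4=7
after MOV R5, 5: R5=5
after SUB R6, 14: R6=6-14=-8
after ADD R4, 6: R4=7+6=13
after ADD R5, 2: R5=5+2=7
CMP R5, 19  (cmp 7,19)
JNZ body: taken
after SUB R6, 14: R6=(-8)-14=-22
after ADD R4, 6: R4=13+6=19
after ADD R5, 2: R5=7+2=9
CMP R5, 19  (cmp 9,19)
JNZ body: taken
after SUB R6, 14: R6=(-22)-14=-36
after ADD R4, 6: R4=19+6=25
after ADD R5, 2: R5=9+2=11
CMP R5, 19  (cmp 11,19)
JNZ body: taken
after SUB R6, 14: R6=(-36)-14=-50
after ADD R4, 6: R4=25+6=31
after ADD R5, 2: R5=11+2=13
CMP R5, 19  (cmp 13,19)
JNZ body: taken
after SUB R6, 14: R6=(-50)-14=-64
after ADD R4, 6: R4=31+6=37
after ADD R5, 2: R5=13+2=15
CMP R5, 19  (cmp 15,19)
JNZ body: taken
after SUB R6, 14: R6=(-64)-14=-78
after ADD R4, 6: R4=37+6=43
after ADD R5, 2: R5=15+2=17
CMP R5, 19  (cmp 17,19)
JNZ body: taken
after SUB R6, 14: R6=(-78)-14=-92
after ADD R4, 6: R4=43+6=49
after ADD R5, 2: R5=17+2=19
CMP R5, 19  (cmp 19,19)
JNZ body: not taken
halt.
Total executed instructions: 39.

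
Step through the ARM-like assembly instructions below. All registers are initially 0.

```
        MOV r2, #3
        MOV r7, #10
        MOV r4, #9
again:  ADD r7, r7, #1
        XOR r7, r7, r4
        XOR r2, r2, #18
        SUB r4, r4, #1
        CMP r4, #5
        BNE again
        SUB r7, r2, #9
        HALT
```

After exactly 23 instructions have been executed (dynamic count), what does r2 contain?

17

r2=3
r7=10
r4=9
r7=10+1=11
r7=11^9=2
r2=3^18=17
r4=9-1=8
CMP r4, #5  (cmp 8,5)
BNE again: taken
r7=2+1=3
r7=3^8=11
r2=17^18=3
r4=8-1=7
CMP r4, #5  (cmp 7,5)
BNE again: taken
r7=11+1=12
r7=12^7=11
r2=3^18=17
r4=7-1=6
CMP r4, #5  (cmp 6,5)
BNE again: taken
r7=11+1=12
r7=12^6=10
After step 23: r2 = 17.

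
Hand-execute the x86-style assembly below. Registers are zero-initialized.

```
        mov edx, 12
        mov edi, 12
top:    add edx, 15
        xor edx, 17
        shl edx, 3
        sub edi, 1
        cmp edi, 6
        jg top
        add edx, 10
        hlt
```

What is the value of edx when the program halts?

2546554

edx=12
edi=12
edx=12+15=27
edx=27^17=10
edx=10<<3=80
edi=12-1=11
cmp edi, 6  (cmp 11,6)
jg top: taken
edx=80+15=95
edx=95^17=78
edx=78<<3=624
edi=11-1=10
cmp edi, 6  (cmp 10,6)
jg top: taken
edx=624+15=639
edx=639^17=622
edx=622<<3=4976
edi=10-1=9
cmp edi, 6  (cmp 9,6)
jg top: taken
edx=4976+15=4991
edx=4991^17=4974
edx=4974<<3=39792
edi=9-1=8
cmp edi, 6  (cmp 8,6)
jg top: taken
edx=39792+15=39807
edx=39807^17=39790
edx=39790<<3=318320
edi=8-1=7
cmp edi, 6  (cmp 7,6)
jg top: taken
edx=318320+15=318335
edx=318335^17=318318
edx=318318<<3=2546544
edi=7-1=6
cmp edi, 6  (cmp 6,6)
jg top: not taken
edx=2546544+10=2546554
halt.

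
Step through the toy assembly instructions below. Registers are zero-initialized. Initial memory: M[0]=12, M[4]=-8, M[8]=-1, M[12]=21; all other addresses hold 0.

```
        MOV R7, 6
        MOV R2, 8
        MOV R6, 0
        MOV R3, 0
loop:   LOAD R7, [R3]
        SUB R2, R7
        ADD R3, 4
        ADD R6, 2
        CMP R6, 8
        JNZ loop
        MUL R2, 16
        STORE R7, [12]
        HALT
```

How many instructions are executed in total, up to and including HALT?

R7=6
R2=8
R6=0
R3=0
R7=M[0]=12
R2=8-12=-4
R3=0+4=4
R6=0+2=2
CMP R6, 8  (cmp 2,8)
JNZ loop: taken
R7=M[4]=-8
R2=(-4)-(-8)=4
R3=4+4=8
R6=2+2=4
CMP R6, 8  (cmp 4,8)
JNZ loop: taken
R7=M[8]=-1
R2=4-(-1)=5
R3=8+4=12
R6=4+2=6
CMP R6, 8  (cmp 6,8)
JNZ loop: taken
R7=M[12]=21
R2=5-21=-16
R3=12+4=16
R6=6+2=8
CMP R6, 8  (cmp 8,8)
JNZ loop: not taken
R2=(-16)*16=-256
STORE R7, [12] → M[12]=21
halt.
Total executed instructions: 31.

31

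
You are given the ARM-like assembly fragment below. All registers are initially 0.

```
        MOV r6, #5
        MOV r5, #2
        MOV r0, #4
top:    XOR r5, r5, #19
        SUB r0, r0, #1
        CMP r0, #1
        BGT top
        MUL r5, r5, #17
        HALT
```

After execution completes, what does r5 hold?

289

r6=5
r5=2
r0=4
r5=2^19=17
r0=4-1=3
CMP r0, #1  (cmp 3,1)
BGT top: taken
r5=17^19=2
r0=3-1=2
CMP r0, #1  (cmp 2,1)
BGT top: taken
r5=2^19=17
r0=2-1=1
CMP r0, #1  (cmp 1,1)
BGT top: not taken
r5=17*17=289
halt.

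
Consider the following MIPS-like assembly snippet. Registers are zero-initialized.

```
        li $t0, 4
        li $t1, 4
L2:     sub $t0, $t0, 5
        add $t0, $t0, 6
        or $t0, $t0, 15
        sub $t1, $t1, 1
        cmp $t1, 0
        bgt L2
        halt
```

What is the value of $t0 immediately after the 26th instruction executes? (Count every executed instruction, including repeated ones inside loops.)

li $t0, 4 → $t0=4
li $t1, 4 → $t1=4
sub $t0, $t0, 5 → $t0=4-5=-1
add $t0, $t0, 6 → $t0=(-1)+6=5
or $t0, $t0, 15 → $t0=5|15=15
sub $t1, $t1, 1 → $t1=4-1=3
cmp $t1, 0  (cmp 3,0)
bgt L2: taken
sub $t0, $t0, 5 → $t0=15-5=10
add $t0, $t0, 6 → $t0=10+6=16
or $t0, $t0, 15 → $t0=16|15=31
sub $t1, $t1, 1 → $t1=3-1=2
cmp $t1, 0  (cmp 2,0)
bgt L2: taken
sub $t0, $t0, 5 → $t0=31-5=26
add $t0, $t0, 6 → $t0=26+6=32
or $t0, $t0, 15 → $t0=32|15=47
sub $t1, $t1, 1 → $t1=2-1=1
cmp $t1, 0  (cmp 1,0)
bgt L2: taken
sub $t0, $t0, 5 → $t0=47-5=42
add $t0, $t0, 6 → $t0=42+6=48
or $t0, $t0, 15 → $t0=48|15=63
sub $t1, $t1, 1 → $t1=1-1=0
cmp $t1, 0  (cmp 0,0)
bgt L2: not taken
After step 26: $t0 = 63.

63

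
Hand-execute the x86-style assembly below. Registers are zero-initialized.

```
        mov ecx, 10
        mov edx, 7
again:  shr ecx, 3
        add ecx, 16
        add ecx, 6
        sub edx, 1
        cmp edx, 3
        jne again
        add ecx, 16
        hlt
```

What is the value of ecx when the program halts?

mov ecx, 10 → ecx=10
mov edx, 7 → edx=7
shr ecx, 3 → ecx=10>>3=1
add ecx, 16 → ecx=1+16=17
add ecx, 6 → ecx=17+6=23
sub edx, 1 → edx=7-1=6
cmp edx, 3  (cmp 6,3)
jne again: taken
shr ecx, 3 → ecx=23>>3=2
add ecx, 16 → ecx=2+16=18
add ecx, 6 → ecx=18+6=24
sub edx, 1 → edx=6-1=5
cmp edx, 3  (cmp 5,3)
jne again: taken
shr ecx, 3 → ecx=24>>3=3
add ecx, 16 → ecx=3+16=19
add ecx, 6 → ecx=19+6=25
sub edx, 1 → edx=5-1=4
cmp edx, 3  (cmp 4,3)
jne again: taken
shr ecx, 3 → ecx=25>>3=3
add ecx, 16 → ecx=3+16=19
add ecx, 6 → ecx=19+6=25
sub edx, 1 → edx=4-1=3
cmp edx, 3  (cmp 3,3)
jne again: not taken
add ecx, 16 → ecx=25+16=41
halt.

41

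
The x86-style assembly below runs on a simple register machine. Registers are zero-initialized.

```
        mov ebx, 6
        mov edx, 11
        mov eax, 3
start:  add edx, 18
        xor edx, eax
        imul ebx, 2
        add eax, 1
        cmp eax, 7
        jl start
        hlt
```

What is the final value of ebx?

96

ebx=6
edx=11
eax=3
edx=11+18=29
edx=29^3=30
ebx=6*2=12
eax=3+1=4
cmp eax, 7  (cmp 4,7)
jl start: taken
edx=30+18=48
edx=48^4=52
ebx=12*2=24
eax=4+1=5
cmp eax, 7  (cmp 5,7)
jl start: taken
edx=52+18=70
edx=70^5=67
ebx=24*2=48
eax=5+1=6
cmp eax, 7  (cmp 6,7)
jl start: taken
edx=67+18=85
edx=85^6=83
ebx=48*2=96
eax=6+1=7
cmp eax, 7  (cmp 7,7)
jl start: not taken
halt.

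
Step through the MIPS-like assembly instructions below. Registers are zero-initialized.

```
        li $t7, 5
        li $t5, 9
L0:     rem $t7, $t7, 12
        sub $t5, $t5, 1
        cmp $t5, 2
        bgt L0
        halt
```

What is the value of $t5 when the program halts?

$t7=5
$t5=9
$t7=5%12=5
$t5=9-1=8
cmp $t5, 2  (cmp 8,2)
bgt L0: taken
$t7=5%12=5
$t5=8-1=7
cmp $t5, 2  (cmp 7,2)
bgt L0: taken
$t7=5%12=5
$t5=7-1=6
cmp $t5, 2  (cmp 6,2)
bgt L0: taken
$t7=5%12=5
$t5=6-1=5
cmp $t5, 2  (cmp 5,2)
bgt L0: taken
$t7=5%12=5
$t5=5-1=4
cmp $t5, 2  (cmp 4,2)
bgt L0: taken
$t7=5%12=5
$t5=4-1=3
cmp $t5, 2  (cmp 3,2)
bgt L0: taken
$t7=5%12=5
$t5=3-1=2
cmp $t5, 2  (cmp 2,2)
bgt L0: not taken
halt.

2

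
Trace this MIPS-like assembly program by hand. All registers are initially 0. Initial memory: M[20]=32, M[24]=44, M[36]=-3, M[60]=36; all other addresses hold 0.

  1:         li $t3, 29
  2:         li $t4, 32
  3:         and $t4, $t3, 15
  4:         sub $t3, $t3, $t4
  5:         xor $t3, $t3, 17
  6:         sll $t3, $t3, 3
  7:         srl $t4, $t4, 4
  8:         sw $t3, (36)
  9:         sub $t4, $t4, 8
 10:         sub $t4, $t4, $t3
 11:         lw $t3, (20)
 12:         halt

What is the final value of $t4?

-16

li $t3, 29 → $t3=29
li $t4, 32 → $t4=32
and $t4, $t3, 15 → $t4=29&15=13
sub $t3, $t3, $t4 → $t3=29-13=16
xor $t3, $t3, 17 → $t3=16^17=1
sll $t3, $t3, 3 → $t3=1<<3=8
srl $t4, $t4, 4 → $t4=13>>4=0
sw $t3, (36) → M[36]=8
sub $t4, $t4, 8 → $t4=0-8=-8
sub $t4, $t4, $t3 → $t4=(-8)-8=-16
lw $t3, (20) → $t3=M[20]=32
halt.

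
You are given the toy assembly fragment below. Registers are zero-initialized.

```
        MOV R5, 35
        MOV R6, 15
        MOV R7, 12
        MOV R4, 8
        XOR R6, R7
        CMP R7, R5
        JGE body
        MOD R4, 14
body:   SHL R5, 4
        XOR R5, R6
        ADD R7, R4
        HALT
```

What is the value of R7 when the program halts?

after MOV R5, 35: R5=35
after MOV R6, 15: R6=15
after MOV R7, 12: R7=12
after MOV R4, 8: R4=8
after XOR R6, R7: R6=15^12=3
CMP R7, R5  (cmp 12,35)
JGE body: not taken
after MOD R4, 14: R4=8%14=8
after SHL R5, 4: R5=35<<4=560
after XOR R5, R6: R5=560^3=563
after ADD R7, R4: R7=12+8=20
halt.

20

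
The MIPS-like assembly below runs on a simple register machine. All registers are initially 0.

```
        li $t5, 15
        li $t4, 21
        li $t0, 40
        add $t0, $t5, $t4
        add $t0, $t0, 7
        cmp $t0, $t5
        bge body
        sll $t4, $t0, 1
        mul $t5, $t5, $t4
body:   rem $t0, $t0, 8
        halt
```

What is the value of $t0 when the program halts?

li $t5, 15 → $t5=15
li $t4, 21 → $t4=21
li $t0, 40 → $t0=40
add $t0, $t5, $t4 → $t0=15+21=36
add $t0, $t0, 7 → $t0=36+7=43
cmp $t0, $t5  (cmp 43,15)
bge body: taken
rem $t0, $t0, 8 → $t0=43%8=3
halt.

3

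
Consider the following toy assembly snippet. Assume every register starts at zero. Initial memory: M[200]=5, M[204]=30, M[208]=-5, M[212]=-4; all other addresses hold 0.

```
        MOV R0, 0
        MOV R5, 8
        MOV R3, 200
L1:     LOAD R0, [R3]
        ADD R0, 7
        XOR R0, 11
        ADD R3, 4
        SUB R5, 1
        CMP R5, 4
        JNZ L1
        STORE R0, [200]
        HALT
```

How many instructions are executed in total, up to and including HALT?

after MOV R0, 0: R0=0
after MOV R5, 8: R5=8
after MOV R3, 200: R3=200
after LOAD R0, [R3]: R0=M[200]=5
after ADD R0, 7: R0=5+7=12
after XOR R0, 11: R0=12^11=7
after ADD R3, 4: R3=200+4=204
after SUB R5, 1: R5=8-1=7
CMP R5, 4  (cmp 7,4)
JNZ L1: taken
after LOAD R0, [R3]: R0=M[204]=30
after ADD R0, 7: R0=30+7=37
after XOR R0, 11: R0=37^11=46
after ADD R3, 4: R3=204+4=208
after SUB R5, 1: R5=7-1=6
CMP R5, 4  (cmp 6,4)
JNZ L1: taken
after LOAD R0, [R3]: R0=M[208]=-5
after ADD R0, 7: R0=(-5)+7=2
after XOR R0, 11: R0=2^11=9
after ADD R3, 4: R3=208+4=212
after SUB R5, 1: R5=6-1=5
CMP R5, 4  (cmp 5,4)
JNZ L1: taken
after LOAD R0, [R3]: R0=M[212]=-4
after ADD R0, 7: R0=(-4)+7=3
after XOR R0, 11: R0=3^11=8
after ADD R3, 4: R3=212+4=216
after SUB R5, 1: R5=5-1=4
CMP R5, 4  (cmp 4,4)
JNZ L1: not taken
STORE R0, [200] → M[200]=8
halt.
Total executed instructions: 33.

33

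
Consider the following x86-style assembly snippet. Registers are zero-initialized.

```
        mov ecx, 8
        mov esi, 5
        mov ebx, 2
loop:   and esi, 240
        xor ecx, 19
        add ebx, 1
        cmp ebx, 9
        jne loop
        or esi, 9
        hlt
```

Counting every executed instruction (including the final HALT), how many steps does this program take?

mov ecx, 8 → ecx=8
mov esi, 5 → esi=5
mov ebx, 2 → ebx=2
and esi, 240 → esi=5&240=0
xor ecx, 19 → ecx=8^19=27
add ebx, 1 → ebx=2+1=3
cmp ebx, 9  (cmp 3,9)
jne loop: taken
and esi, 240 → esi=0&240=0
xor ecx, 19 → ecx=27^19=8
add ebx, 1 → ebx=3+1=4
cmp ebx, 9  (cmp 4,9)
jne loop: taken
and esi, 240 → esi=0&240=0
xor ecx, 19 → ecx=8^19=27
add ebx, 1 → ebx=4+1=5
cmp ebx, 9  (cmp 5,9)
jne loop: taken
and esi, 240 → esi=0&240=0
xor ecx, 19 → ecx=27^19=8
add ebx, 1 → ebx=5+1=6
cmp ebx, 9  (cmp 6,9)
jne loop: taken
and esi, 240 → esi=0&240=0
xor ecx, 19 → ecx=8^19=27
add ebx, 1 → ebx=6+1=7
cmp ebx, 9  (cmp 7,9)
jne loop: taken
and esi, 240 → esi=0&240=0
xor ecx, 19 → ecx=27^19=8
add ebx, 1 → ebx=7+1=8
cmp ebx, 9  (cmp 8,9)
jne loop: taken
and esi, 240 → esi=0&240=0
xor ecx, 19 → ecx=8^19=27
add ebx, 1 → ebx=8+1=9
cmp ebx, 9  (cmp 9,9)
jne loop: not taken
or esi, 9 → esi=0|9=9
halt.
Total executed instructions: 40.

40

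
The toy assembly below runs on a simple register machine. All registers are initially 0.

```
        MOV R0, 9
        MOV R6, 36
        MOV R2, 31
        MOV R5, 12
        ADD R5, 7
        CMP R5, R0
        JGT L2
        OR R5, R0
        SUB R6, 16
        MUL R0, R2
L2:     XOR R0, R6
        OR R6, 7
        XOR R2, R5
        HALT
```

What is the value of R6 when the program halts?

39

MOV R0, 9 → R0=9
MOV R6, 36 → R6=36
MOV R2, 31 → R2=31
MOV R5, 12 → R5=12
ADD R5, 7 → R5=12+7=19
CMP R5, R0  (cmp 19,9)
JGT L2: taken
XOR R0, R6 → R0=9^36=45
OR R6, 7 → R6=36|7=39
XOR R2, R5 → R2=31^19=12
halt.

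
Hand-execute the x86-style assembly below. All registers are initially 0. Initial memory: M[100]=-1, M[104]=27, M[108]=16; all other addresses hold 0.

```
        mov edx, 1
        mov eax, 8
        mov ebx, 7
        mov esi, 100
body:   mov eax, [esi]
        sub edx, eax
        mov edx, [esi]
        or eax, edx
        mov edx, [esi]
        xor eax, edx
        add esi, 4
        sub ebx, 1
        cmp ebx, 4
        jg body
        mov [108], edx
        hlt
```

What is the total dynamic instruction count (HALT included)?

after mov edx, 1: edx=1
after mov eax, 8: eax=8
after mov ebx, 7: ebx=7
after mov esi, 100: esi=100
after mov eax, [esi]: eax=M[100]=-1
after sub edx, eax: edx=1-(-1)=2
after mov edx, [esi]: edx=M[100]=-1
after or eax, edx: eax=(-1)|(-1)=-1
after mov edx, [esi]: edx=M[100]=-1
after xor eax, edx: eax=(-1)^(-1)=0
after add esi, 4: esi=100+4=104
after sub ebx, 1: ebx=7-1=6
cmp ebx, 4  (cmp 6,4)
jg body: taken
after mov eax, [esi]: eax=M[104]=27
after sub edx, eax: edx=(-1)-27=-28
after mov edx, [esi]: edx=M[104]=27
after or eax, edx: eax=27|27=27
after mov edx, [esi]: edx=M[104]=27
after xor eax, edx: eax=27^27=0
after add esi, 4: esi=104+4=108
after sub ebx, 1: ebx=6-1=5
cmp ebx, 4  (cmp 5,4)
jg body: taken
after mov eax, [esi]: eax=M[108]=16
after sub edx, eax: edx=27-16=11
after mov edx, [esi]: edx=M[108]=16
after or eax, edx: eax=16|16=16
after mov edx, [esi]: edx=M[108]=16
after xor eax, edx: eax=16^16=0
after add esi, 4: esi=108+4=112
after sub ebx, 1: ebx=5-1=4
cmp ebx, 4  (cmp 4,4)
jg body: not taken
mov [108], edx → M[108]=16
halt.
Total executed instructions: 36.

36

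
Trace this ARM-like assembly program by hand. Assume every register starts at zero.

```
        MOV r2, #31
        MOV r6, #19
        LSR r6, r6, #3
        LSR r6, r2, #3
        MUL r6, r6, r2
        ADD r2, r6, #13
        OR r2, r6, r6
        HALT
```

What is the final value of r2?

MOV r2, #31 → r2=31
MOV r6, #19 → r6=19
LSR r6, r6, #3 → r6=19>>3=2
LSR r6, r2, #3 → r6=31>>3=3
MUL r6, r6, r2 → r6=3*31=93
ADD r2, r6, #13 → r2=93+13=106
OR r2, r6, r6 → r2=93|93=93
halt.

93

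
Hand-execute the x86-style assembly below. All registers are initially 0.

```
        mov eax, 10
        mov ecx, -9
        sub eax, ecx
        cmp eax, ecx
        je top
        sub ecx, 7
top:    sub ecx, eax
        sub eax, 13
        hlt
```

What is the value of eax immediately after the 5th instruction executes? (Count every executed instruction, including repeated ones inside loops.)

eax=10
ecx=-9
eax=10-(-9)=19
cmp eax, ecx  (cmp 19,-9)
je top: not taken
After step 5: eax = 19.

19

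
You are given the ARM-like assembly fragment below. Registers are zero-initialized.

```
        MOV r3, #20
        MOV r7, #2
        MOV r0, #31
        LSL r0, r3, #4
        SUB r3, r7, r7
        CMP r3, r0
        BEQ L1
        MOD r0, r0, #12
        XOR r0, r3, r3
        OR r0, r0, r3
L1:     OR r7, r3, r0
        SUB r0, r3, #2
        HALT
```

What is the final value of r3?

0

r3=20
r7=2
r0=31
r0=20<<4=320
r3=2-2=0
CMP r3, r0  (cmp 0,320)
BEQ L1: not taken
r0=320%12=8
r0=0^0=0
r0=0|0=0
r7=0|0=0
r0=0-2=-2
halt.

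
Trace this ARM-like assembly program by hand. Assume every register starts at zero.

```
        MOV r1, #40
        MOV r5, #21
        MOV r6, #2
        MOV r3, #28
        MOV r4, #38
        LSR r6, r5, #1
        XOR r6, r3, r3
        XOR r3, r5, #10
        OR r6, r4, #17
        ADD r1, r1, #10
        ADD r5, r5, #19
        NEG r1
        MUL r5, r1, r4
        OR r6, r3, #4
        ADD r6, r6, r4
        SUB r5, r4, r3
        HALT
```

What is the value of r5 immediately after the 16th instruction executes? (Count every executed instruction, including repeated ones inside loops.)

r1=40
r5=21
r6=2
r3=28
r4=38
r6=21>>1=10
r6=28^28=0
r3=21^10=31
r6=38|17=55
r1=40+10=50
r5=21+19=40
r1=-(50)=-50
r5=(-50)*38=-1900
r6=31|4=31
r6=31+38=69
r5=38-31=7
After step 16: r5 = 7.

7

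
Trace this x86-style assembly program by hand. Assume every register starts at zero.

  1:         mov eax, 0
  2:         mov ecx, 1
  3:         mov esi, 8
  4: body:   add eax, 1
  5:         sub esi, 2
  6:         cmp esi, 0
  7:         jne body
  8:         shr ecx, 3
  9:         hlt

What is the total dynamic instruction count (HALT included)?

21

after mov eax, 0: eax=0
after mov ecx, 1: ecx=1
after mov esi, 8: esi=8
after add eax, 1: eax=0+1=1
after sub esi, 2: esi=8-2=6
cmp esi, 0  (cmp 6,0)
jne body: taken
after add eax, 1: eax=1+1=2
after sub esi, 2: esi=6-2=4
cmp esi, 0  (cmp 4,0)
jne body: taken
after add eax, 1: eax=2+1=3
after sub esi, 2: esi=4-2=2
cmp esi, 0  (cmp 2,0)
jne body: taken
after add eax, 1: eax=3+1=4
after sub esi, 2: esi=2-2=0
cmp esi, 0  (cmp 0,0)
jne body: not taken
after shr ecx, 3: ecx=1>>3=0
halt.
Total executed instructions: 21.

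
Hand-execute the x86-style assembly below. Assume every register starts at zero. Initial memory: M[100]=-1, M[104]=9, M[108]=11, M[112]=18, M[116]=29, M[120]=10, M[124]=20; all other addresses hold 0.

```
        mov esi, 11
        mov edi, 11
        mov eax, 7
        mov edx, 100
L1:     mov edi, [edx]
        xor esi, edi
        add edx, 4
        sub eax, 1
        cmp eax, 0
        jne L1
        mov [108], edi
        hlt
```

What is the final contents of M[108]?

20

esi=11
edi=11
eax=7
edx=100
edi=M[100]=-1
esi=11^(-1)=-12
edx=100+4=104
eax=7-1=6
cmp eax, 0  (cmp 6,0)
jne L1: taken
edi=M[104]=9
esi=(-12)^9=-3
edx=104+4=108
eax=6-1=5
cmp eax, 0  (cmp 5,0)
jne L1: taken
edi=M[108]=11
esi=(-3)^11=-10
edx=108+4=112
eax=5-1=4
cmp eax, 0  (cmp 4,0)
jne L1: taken
edi=M[112]=18
esi=(-10)^18=-28
edx=112+4=116
eax=4-1=3
cmp eax, 0  (cmp 3,0)
jne L1: taken
edi=M[116]=29
esi=(-28)^29=-7
edx=116+4=120
eax=3-1=2
cmp eax, 0  (cmp 2,0)
jne L1: taken
edi=M[120]=10
esi=(-7)^10=-13
edx=120+4=124
eax=2-1=1
cmp eax, 0  (cmp 1,0)
jne L1: taken
edi=M[124]=20
esi=(-13)^20=-25
edx=124+4=128
eax=1-1=0
cmp eax, 0  (cmp 0,0)
jne L1: not taken
mov [108], edi → M[108]=20
halt.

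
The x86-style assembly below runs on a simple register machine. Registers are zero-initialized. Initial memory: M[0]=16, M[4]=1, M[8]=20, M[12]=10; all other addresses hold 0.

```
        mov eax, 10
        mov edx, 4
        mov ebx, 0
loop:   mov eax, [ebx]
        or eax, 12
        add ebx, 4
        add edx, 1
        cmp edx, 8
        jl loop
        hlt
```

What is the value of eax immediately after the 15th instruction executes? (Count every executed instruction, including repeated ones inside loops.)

eax=10
edx=4
ebx=0
eax=M[0]=16
eax=16|12=28
ebx=0+4=4
edx=4+1=5
cmp edx, 8  (cmp 5,8)
jl loop: taken
eax=M[4]=1
eax=1|12=13
ebx=4+4=8
edx=5+1=6
cmp edx, 8  (cmp 6,8)
jl loop: taken
After step 15: eax = 13.

13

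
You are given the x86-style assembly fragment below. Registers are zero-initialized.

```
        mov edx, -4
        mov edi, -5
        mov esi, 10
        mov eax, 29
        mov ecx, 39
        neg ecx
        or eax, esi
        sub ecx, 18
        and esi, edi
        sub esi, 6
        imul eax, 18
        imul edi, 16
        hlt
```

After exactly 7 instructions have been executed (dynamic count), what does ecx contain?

-39

after mov edx, -4: edx=-4
after mov edi, -5: edi=-5
after mov esi, 10: esi=10
after mov eax, 29: eax=29
after mov ecx, 39: ecx=39
after neg ecx: ecx=-(39)=-39
after or eax, esi: eax=29|10=31
After step 7: ecx = -39.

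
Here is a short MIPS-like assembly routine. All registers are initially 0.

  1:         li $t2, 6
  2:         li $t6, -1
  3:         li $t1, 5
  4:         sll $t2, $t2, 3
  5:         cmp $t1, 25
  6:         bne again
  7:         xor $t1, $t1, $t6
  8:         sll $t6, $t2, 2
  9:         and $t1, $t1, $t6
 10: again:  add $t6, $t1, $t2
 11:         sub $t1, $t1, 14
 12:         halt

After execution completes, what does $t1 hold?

after li $t2, 6: $t2=6
after li $t6, -1: $t6=-1
after li $t1, 5: $t1=5
after sll $t2, $t2, 3: $t2=6<<3=48
cmp $t1, 25  (cmp 5,25)
bne again: taken
after add $t6, $t1, $t2: $t6=5+48=53
after sub $t1, $t1, 14: $t1=5-14=-9
halt.

-9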